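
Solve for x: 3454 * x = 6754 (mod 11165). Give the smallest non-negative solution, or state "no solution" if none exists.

86

First find gcd(3454, 11165):
11165 = 3·3454 + 803
3454 = 4·803 + 242
803 = 3·242 + 77
242 = 3·77 + 11
77 = 7·11 + 0
gcd = 11 and 11 | 6754, so solutions exist. Divide through by 11: 314x ≡ 614 (mod 1015).
Now find 314⁻¹ mod 1015:
1015 = 3×314 + 73
314 = 4×73 + 22
73 = 3×22 + 7
22 = 3×7 + 1
7 = 7×1 + 0
Back-substitute:
1 = 22 − 3·7
1 = −3·73 + 10·22
1 = 10·314 − 43·73
1 = −43·1015 + 139·314
So 314⁻¹ ≡ 139 (mod 1015).
Then x ≡ 139·614 ≡ 86 (mod 1015); the smallest non-negative solution is x = 86.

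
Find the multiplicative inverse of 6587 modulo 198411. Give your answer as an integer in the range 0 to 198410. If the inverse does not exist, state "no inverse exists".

44339

Run Euclid on (198411, 6587):
198411 = 30×6587 + 801
6587 = 8×801 + 179
801 = 4×179 + 85
179 = 2×85 + 9
85 = 9×9 + 4
9 = 2×4 + 1
4 = 4×1 + 0
The gcd is 1. Working backward:
1 = 9 − 2·4
1 = −2·85 + 19·9
1 = 19·179 − 40·85
1 = −40·801 + 179·179
1 = 179·6587 − 1472·801
1 = −1472·198411 + 44339·6587
So 6587·44339 ≡ 1 (mod 198411).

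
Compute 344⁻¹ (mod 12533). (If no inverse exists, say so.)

6813

Apply the Euclidean algorithm to 12533 and 344:
12533 = 36×344 + 149
344 = 2×149 + 46
149 = 3×46 + 11
46 = 4×11 + 2
11 = 5×2 + 1
2 = 2×1 + 0
gcd = 1, so the inverse exists. Back-substitute:
1 = 11 − 5·2
1 = −5·46 + 21·11
1 = 21·149 − 68·46
1 = −68·344 + 157·149
1 = 157·12533 − 5720·344
Hence 344⁻¹ ≡ -5720 ≡ 6813 (mod 12533).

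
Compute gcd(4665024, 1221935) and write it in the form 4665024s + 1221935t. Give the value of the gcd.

Apply Euclid's algorithm to 4665024 and 1221935:
4665024 = 3*1221935 + 999219
1221935 = 1*999219 + 222716
999219 = 4*222716 + 108355
222716 = 2*108355 + 6006
108355 = 18*6006 + 247
6006 = 24*247 + 78
247 = 3*78 + 13
78 = 6*13 + 0
gcd(4665024, 1221935) = 13.
Working backward:
13 = 247 − 3·78
13 = −3·6006 + 73·247
13 = 73·108355 − 1317·6006
13 = −1317·222716 + 2707·108355
13 = 2707·999219 − 12145·222716
13 = −12145·1221935 + 14852·999219
13 = 14852·4665024 − 56701·1221935
So 13 = (14852)·4665024 + (-56701)·1221935.

13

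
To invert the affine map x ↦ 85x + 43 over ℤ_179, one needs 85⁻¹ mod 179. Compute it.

Apply the Euclidean algorithm to 179 and 85:
179 = 2*85 + 9
85 = 9*9 + 4
9 = 2*4 + 1
4 = 4*1 + 0
The gcd is 1. Working backward:
1 = 9 − 2·4
1 = −2·85 + 19·9
1 = 19·179 − 40·85
So 85·(-40) ≡ 1 (mod 179), and -40 ≡ 139 (mod 179).

139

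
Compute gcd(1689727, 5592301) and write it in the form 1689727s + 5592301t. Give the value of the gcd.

Apply Euclid's algorithm to 5592301 and 1689727:
5592301 = 3·1689727 + 523120
1689727 = 3·523120 + 120367
523120 = 4·120367 + 41652
120367 = 2·41652 + 37063
41652 = 1·37063 + 4589
37063 = 8·4589 + 351
4589 = 13·351 + 26
351 = 13·26 + 13
26 = 2·13 + 0
gcd(1689727, 5592301) = 13.
Working backward:
13 = 351 − 13·26
13 = −13·4589 + 170·351
13 = 170·37063 − 1373·4589
13 = −1373·41652 + 1543·37063
13 = 1543·120367 − 4459·41652
13 = −4459·523120 + 19379·120367
13 = 19379·1689727 − 62596·523120
13 = −62596·5592301 + 207167·1689727
So 13 = (-62596)·5592301 + (207167)·1689727.

13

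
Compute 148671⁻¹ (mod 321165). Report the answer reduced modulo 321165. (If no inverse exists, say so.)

no inverse exists

Euclidean algorithm on 321165, 148671:
321165 = 2×148671 + 23823
148671 = 6×23823 + 5733
23823 = 4×5733 + 891
5733 = 6×891 + 387
891 = 2×387 + 117
387 = 3×117 + 36
117 = 3×36 + 9
36 = 4×9 + 0
gcd(148671, 321165) = 9 ≠ 1, so 148671 has no multiplicative inverse modulo 321165.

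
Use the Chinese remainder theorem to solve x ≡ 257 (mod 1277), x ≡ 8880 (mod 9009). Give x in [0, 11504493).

378249

Write x = 257 + 1277·k. Then 1277·k ≡ 8880 − 257 ≡ 8623 (mod 9009).
Need 1277⁻¹ mod 9009. Extended Euclid on (9009, 1277):
9009 = 7*1277 + 70
1277 = 18*70 + 17
70 = 4*17 + 2
17 = 8*2 + 1
2 = 2*1 + 0
Back-substitute:
1 = 17 − 8·2
1 = −8·70 + 33·17
1 = 33·1277 − 602·70
1 = −602·9009 + 4247·1277
1277⁻¹ ≡ 4247 (mod 9009), so k ≡ 4247·8623 ≡ 296 (mod 9009).
x = 257 + 1277·296 = 378249.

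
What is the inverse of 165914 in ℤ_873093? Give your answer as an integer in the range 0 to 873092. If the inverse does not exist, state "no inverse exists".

823022

Apply the Euclidean algorithm to 873093 and 165914:
873093 = 5*165914 + 43523
165914 = 3*43523 + 35345
43523 = 1*35345 + 8178
35345 = 4*8178 + 2633
8178 = 3*2633 + 279
2633 = 9*279 + 122
279 = 2*122 + 35
122 = 3*35 + 17
35 = 2*17 + 1
17 = 17*1 + 0
gcd = 1, so the inverse exists. Back-substitute:
1 = 35 − 2·17
1 = −2·122 + 7·35
1 = 7·279 − 16·122
1 = −16·2633 + 151·279
1 = 151·8178 − 469·2633
1 = −469·35345 + 2027·8178
1 = 2027·43523 − 2496·35345
1 = −2496·165914 + 9515·43523
1 = 9515·873093 − 50071·165914
Hence 165914⁻¹ ≡ -50071 ≡ 823022 (mod 873093).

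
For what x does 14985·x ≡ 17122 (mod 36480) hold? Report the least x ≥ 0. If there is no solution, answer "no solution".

no solution

gcd(14985, 36480):
36480 = 2*14985 + 6510
14985 = 2*6510 + 1965
6510 = 3*1965 + 615
1965 = 3*615 + 120
615 = 5*120 + 15
120 = 8*15 + 0
gcd = 15, but 15 ∤ 17122, so the congruence has no solution.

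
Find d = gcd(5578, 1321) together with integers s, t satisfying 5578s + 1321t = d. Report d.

1

Euclidean algorithm:
5578 = 4·1321 + 294
1321 = 4·294 + 145
294 = 2·145 + 4
145 = 36·4 + 1
4 = 4·1 + 0
gcd(5578, 1321) = 1.
Working backward:
1 = 145 − 36·4
1 = −36·294 + 73·145
1 = 73·1321 − 328·294
1 = −328·5578 + 1385·1321
So 1 = (-328)·5578 + (1385)·1321.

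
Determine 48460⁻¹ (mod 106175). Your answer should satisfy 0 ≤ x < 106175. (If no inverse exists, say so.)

Compute gcd(48460, 106175):
106175 = 2*48460 + 9255
48460 = 5*9255 + 2185
9255 = 4*2185 + 515
2185 = 4*515 + 125
515 = 4*125 + 15
125 = 8*15 + 5
15 = 3*5 + 0
The gcd is 5, not 1, hence no inverse exists.

no inverse exists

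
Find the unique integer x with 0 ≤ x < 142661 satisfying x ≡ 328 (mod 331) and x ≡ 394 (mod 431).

122798

Write x = 328 + 331·k. Then 331·k ≡ 394 − 328 ≡ 66 (mod 431).
Need 331⁻¹ mod 431. Extended Euclid on (431, 331):
431 = 1×331 + 100
331 = 3×100 + 31
100 = 3×31 + 7
31 = 4×7 + 3
7 = 2×3 + 1
3 = 3×1 + 0
Back-substitute:
1 = 7 − 2·3
1 = −2·31 + 9·7
1 = 9·100 − 29·31
1 = −29·331 + 96·100
1 = 96·431 − 125·331
331⁻¹ ≡ 306 (mod 431), so k ≡ 306·66 ≡ 370 (mod 431).
x = 328 + 331·370 = 122798.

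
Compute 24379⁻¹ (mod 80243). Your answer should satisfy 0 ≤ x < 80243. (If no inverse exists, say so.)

26503

Extended Euclidean algorithm:
80243 = 3·24379 + 7106
24379 = 3·7106 + 3061
7106 = 2·3061 + 984
3061 = 3·984 + 109
984 = 9·109 + 3
109 = 36·3 + 1
3 = 3·1 + 0
gcd = 1, so the inverse exists. Back-substitute:
1 = 109 − 36·3
1 = −36·984 + 325·109
1 = 325·3061 − 1011·984
1 = −1011·7106 + 2347·3061
1 = 2347·24379 − 8052·7106
1 = −8052·80243 + 26503·24379
So 24379·26503 ≡ 1 (mod 80243).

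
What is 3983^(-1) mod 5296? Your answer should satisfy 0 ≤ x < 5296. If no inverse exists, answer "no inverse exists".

2287

Apply the Euclidean algorithm to 5296 and 3983:
5296 = 1·3983 + 1313
3983 = 3·1313 + 44
1313 = 29·44 + 37
44 = 1·37 + 7
37 = 5·7 + 2
7 = 3·2 + 1
2 = 2·1 + 0
The gcd is 1. Working backward:
1 = 7 − 3·2
1 = −3·37 + 16·7
1 = 16·44 − 19·37
1 = −19·1313 + 567·44
1 = 567·3983 − 1720·1313
1 = −1720·5296 + 2287·3983
So 3983·2287 ≡ 1 (mod 5296).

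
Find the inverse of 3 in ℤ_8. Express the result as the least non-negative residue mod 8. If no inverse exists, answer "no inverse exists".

Run Euclid on (8, 3):
8 = 2·3 + 2
3 = 1·2 + 1
2 = 2·1 + 0
The gcd is 1. Working backward:
1 = 3 − 2
1 = −8 + 3·3
So 3·3 ≡ 1 (mod 8).

3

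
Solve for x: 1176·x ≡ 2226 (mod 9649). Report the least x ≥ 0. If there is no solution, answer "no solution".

First find gcd(1176, 9649):
9649 = 8*1176 + 241
1176 = 4*241 + 212
241 = 1*212 + 29
212 = 7*29 + 9
29 = 3*9 + 2
9 = 4*2 + 1
2 = 2*1 + 0
gcd = 1, so a unique solution mod 9649 exists.
Back-substitute for the Bézout coefficients:
1 = 9 − 4·2
1 = −4·29 + 13·9
1 = 13·212 − 95·29
1 = −95·241 + 108·212
1 = 108·1176 − 527·241
1 = −527·9649 + 4324·1176
So 1176·(4324) ≡ 1 (mod 9649), giving 1176⁻¹ ≡ 4324.
x ≡ 1176⁻¹·2226 ≡ 4324·2226 ≡ 5171 (mod 9649).

5171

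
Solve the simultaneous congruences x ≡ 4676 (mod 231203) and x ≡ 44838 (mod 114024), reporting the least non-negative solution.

7915932990

Write x = 4676 + 231203·k. Then 231203·k ≡ 44838 − 4676 ≡ 40162 (mod 114024).
Need 231203⁻¹ mod 114024. Extended Euclid on (114024, 3155):
114024 = 36*3155 + 444
3155 = 7*444 + 47
444 = 9*47 + 21
47 = 2*21 + 5
21 = 4*5 + 1
5 = 5*1 + 0
Back-substitute:
1 = 21 − 4·5
1 = −4·47 + 9·21
1 = 9·444 − 85·47
1 = −85·3155 + 604·444
1 = 604·114024 − 21829·3155
231203⁻¹ ≡ 92195 (mod 114024), so k ≡ 92195·40162 ≡ 34238 (mod 114024).
x = 4676 + 231203·34238 = 7915932990.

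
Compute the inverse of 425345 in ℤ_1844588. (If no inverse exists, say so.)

1398421

Extended Euclidean algorithm:
1844588 = 4×425345 + 143208
425345 = 2×143208 + 138929
143208 = 1×138929 + 4279
138929 = 32×4279 + 2001
4279 = 2×2001 + 277
2001 = 7×277 + 62
277 = 4×62 + 29
62 = 2×29 + 4
29 = 7×4 + 1
4 = 4×1 + 0
The gcd is 1. Working backward:
1 = 29 − 7·4
1 = −7·62 + 15·29
1 = 15·277 − 67·62
1 = −67·2001 + 484·277
1 = 484·4279 − 1035·2001
1 = −1035·138929 + 33604·4279
1 = 33604·143208 − 34639·138929
1 = −34639·425345 + 102882·143208
1 = 102882·1844588 − 446167·425345
Hence 425345⁻¹ ≡ -446167 ≡ 1398421 (mod 1844588).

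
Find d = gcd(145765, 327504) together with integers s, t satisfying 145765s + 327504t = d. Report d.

Euclidean algorithm:
327504 = 2×145765 + 35974
145765 = 4×35974 + 1869
35974 = 19×1869 + 463
1869 = 4×463 + 17
463 = 27×17 + 4
17 = 4×4 + 1
4 = 4×1 + 0
gcd(145765, 327504) = 1.
Express as a combination:
1 = 17 − 4·4
1 = −4·463 + 109·17
1 = 109·1869 − 440·463
1 = −440·35974 + 8469·1869
1 = 8469·145765 − 34316·35974
1 = −34316·327504 + 77101·145765
So 1 = (-34316)·327504 + (77101)·145765.

1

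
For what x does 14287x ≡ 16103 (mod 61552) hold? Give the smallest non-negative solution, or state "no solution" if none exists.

First find gcd(14287, 61552):
61552 = 4×14287 + 4404
14287 = 3×4404 + 1075
4404 = 4×1075 + 104
1075 = 10×104 + 35
104 = 2×35 + 34
35 = 1×34 + 1
34 = 34×1 + 0
gcd = 1, so a unique solution mod 61552 exists.
Back-substitute for the Bézout coefficients:
1 = 35 − 34
1 = −104 + 3·35
1 = 3·1075 − 31·104
1 = −31·4404 + 127·1075
1 = 127·14287 − 412·4404
1 = −412·61552 + 1775·14287
So 14287·(1775) ≡ 1 (mod 61552), giving 14287⁻¹ ≡ 1775.
x ≡ 14287⁻¹·16103 ≡ 1775·16103 ≡ 22697 (mod 61552).

22697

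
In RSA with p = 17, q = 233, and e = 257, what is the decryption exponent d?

φ(n) = (p−1)(q−1) = 16·232 = 3712.
Need d with 257·d ≡ 1 (mod 3712). Apply the extended Euclidean algorithm:
3712 = 14·257 + 114
257 = 2·114 + 29
114 = 3·29 + 27
29 = 1·27 + 2
27 = 13·2 + 1
2 = 2·1 + 0
Back-substitute:
1 = 27 − 13·2
1 = −13·29 + 14·27
1 = 14·114 − 55·29
1 = −55·257 + 124·114
1 = 124·3712 − 1791·257
So 257·(-1791) ≡ 1 (mod 3712), hence d ≡ -1791 ≡ 1921 (mod 3712).

1921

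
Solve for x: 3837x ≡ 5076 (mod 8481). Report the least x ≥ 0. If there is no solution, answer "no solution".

First find gcd(3837, 8481):
8481 = 2*3837 + 807
3837 = 4*807 + 609
807 = 1*609 + 198
609 = 3*198 + 15
198 = 13*15 + 3
15 = 5*3 + 0
gcd = 3 and 3 | 5076, so solutions exist. Divide through by 3: 1279x ≡ 1692 (mod 2827).
Now find 1279⁻¹ mod 2827:
2827 = 2·1279 + 269
1279 = 4·269 + 203
269 = 1·203 + 66
203 = 3·66 + 5
66 = 13·5 + 1
5 = 5·1 + 0
Back-substitute:
1 = 66 − 13·5
1 = −13·203 + 40·66
1 = 40·269 − 53·203
1 = −53·1279 + 252·269
1 = 252·2827 − 557·1279
So 1279·(-557) ≡ 1 (mod 2827), i.e. 1279⁻¹ ≡ 2270.
Then x ≡ 2270·1692 ≡ 1774 (mod 2827); the smallest non-negative solution is x = 1774.

1774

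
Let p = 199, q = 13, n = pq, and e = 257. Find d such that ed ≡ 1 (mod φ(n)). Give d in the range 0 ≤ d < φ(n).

φ(n) = (p−1)(q−1) = 198·12 = 2376.
Need d with 257·d ≡ 1 (mod 2376). Apply the extended Euclidean algorithm:
2376 = 9*257 + 63
257 = 4*63 + 5
63 = 12*5 + 3
5 = 1*3 + 2
3 = 1*2 + 1
2 = 2*1 + 0
Back-substitute:
1 = 3 − 2
1 = −5 + 2·3
1 = 2·63 − 25·5
1 = −25·257 + 102·63
1 = 102·2376 − 943·257
So 257·(-943) ≡ 1 (mod 2376), hence d ≡ -943 ≡ 1433 (mod 2376).

1433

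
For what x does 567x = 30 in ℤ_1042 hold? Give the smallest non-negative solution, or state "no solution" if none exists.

First find gcd(567, 1042):
1042 = 1×567 + 475
567 = 1×475 + 92
475 = 5×92 + 15
92 = 6×15 + 2
15 = 7×2 + 1
2 = 2×1 + 0
gcd = 1, so a unique solution mod 1042 exists.
Back-substitute for the Bézout coefficients:
1 = 15 − 7·2
1 = −7·92 + 43·15
1 = 43·475 − 222·92
1 = −222·567 + 265·475
1 = 265·1042 − 487·567
So 567·(-487) ≡ 1 (mod 1042), giving 567⁻¹ ≡ 555.
x ≡ 567⁻¹·30 ≡ 555·30 ≡ 1020 (mod 1042).

1020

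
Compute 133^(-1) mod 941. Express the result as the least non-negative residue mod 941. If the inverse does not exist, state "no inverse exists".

Run Euclid on (941, 133):
941 = 7*133 + 10
133 = 13*10 + 3
10 = 3*3 + 1
3 = 3*1 + 0
The gcd is 1. Working backward:
1 = 10 − 3·3
1 = −3·133 + 40·10
1 = 40·941 − 283·133
Thus 133·(-283) ≡ 1 (mod 941); reducing, -283 mod 941 = 658.

658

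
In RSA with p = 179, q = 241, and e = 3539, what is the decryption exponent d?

3899

φ(n) = (p−1)(q−1) = 178·240 = 42720.
Need d with 3539·d ≡ 1 (mod 42720). Apply the extended Euclidean algorithm:
42720 = 12×3539 + 252
3539 = 14×252 + 11
252 = 22×11 + 10
11 = 1×10 + 1
10 = 10×1 + 0
Back-substitute:
1 = 11 − 10
1 = −252 + 23·11
1 = 23·3539 − 323·252
1 = −323·42720 + 3899·3539
So 3539·3899 ≡ 1 (mod 42720), hence d = 3899.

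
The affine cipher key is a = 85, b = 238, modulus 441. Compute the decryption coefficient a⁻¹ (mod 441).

358

Run Euclid on (441, 85):
441 = 5*85 + 16
85 = 5*16 + 5
16 = 3*5 + 1
5 = 5*1 + 0
gcd = 1, so the inverse exists. Back-substitute:
1 = 16 − 3·5
1 = −3·85 + 16·16
1 = 16·441 − 83·85
Thus 85·(-83) ≡ 1 (mod 441); reducing, -83 mod 441 = 358.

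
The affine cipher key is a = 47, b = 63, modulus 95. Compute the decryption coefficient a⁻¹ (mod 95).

gcd(95, 47) by repeated division:
95 = 2·47 + 1
47 = 47·1 + 0
Since gcd(47, 95) = 1, back-substitute to write 1 as a combination:
1 = 95 − 2·47
So 47·(-2) ≡ 1 (mod 95), and -2 ≡ 93 (mod 95).

93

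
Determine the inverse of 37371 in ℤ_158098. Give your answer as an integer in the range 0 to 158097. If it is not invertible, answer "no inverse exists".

153271

Apply the Euclidean algorithm to 158098 and 37371:
158098 = 4·37371 + 8614
37371 = 4·8614 + 2915
8614 = 2·2915 + 2784
2915 = 1·2784 + 131
2784 = 21·131 + 33
131 = 3·33 + 32
33 = 1·32 + 1
32 = 32·1 + 0
Since gcd(37371, 158098) = 1, back-substitute to write 1 as a combination:
1 = 33 − 32
1 = −131 + 4·33
1 = 4·2784 − 85·131
1 = −85·2915 + 89·2784
1 = 89·8614 − 263·2915
1 = −263·37371 + 1141·8614
1 = 1141·158098 − 4827·37371
So 37371·(-4827) ≡ 1 (mod 158098), and -4827 ≡ 153271 (mod 158098).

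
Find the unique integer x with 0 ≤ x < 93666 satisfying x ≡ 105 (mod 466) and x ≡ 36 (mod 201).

42045

Write x = 105 + 466·k. Then 466·k ≡ 36 − 105 ≡ 132 (mod 201).
Need 466⁻¹ mod 201. Extended Euclid on (201, 64):
201 = 3*64 + 9
64 = 7*9 + 1
9 = 9*1 + 0
Back-substitute:
1 = 64 − 7·9
1 = −7·201 + 22·64
466⁻¹ ≡ 22 (mod 201), so k ≡ 22·132 ≡ 90 (mod 201).
x = 105 + 466·90 = 42045.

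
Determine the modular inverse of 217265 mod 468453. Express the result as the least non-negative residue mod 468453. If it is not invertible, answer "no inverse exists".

Extended Euclidean algorithm:
468453 = 2*217265 + 33923
217265 = 6*33923 + 13727
33923 = 2*13727 + 6469
13727 = 2*6469 + 789
6469 = 8*789 + 157
789 = 5*157 + 4
157 = 39*4 + 1
4 = 4*1 + 0
Since gcd(217265, 468453) = 1, back-substitute to write 1 as a combination:
1 = 157 − 39·4
1 = −39·789 + 196·157
1 = 196·6469 − 1607·789
1 = −1607·13727 + 3410·6469
1 = 3410·33923 − 8427·13727
1 = −8427·217265 + 53972·33923
1 = 53972·468453 − 116371·217265
Thus 217265·(-116371) ≡ 1 (mod 468453); reducing, -116371 mod 468453 = 352082.

352082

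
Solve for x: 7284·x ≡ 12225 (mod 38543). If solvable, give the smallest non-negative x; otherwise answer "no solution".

7796

First find gcd(7284, 38543):
38543 = 5*7284 + 2123
7284 = 3*2123 + 915
2123 = 2*915 + 293
915 = 3*293 + 36
293 = 8*36 + 5
36 = 7*5 + 1
5 = 5*1 + 0
gcd = 1, so a unique solution mod 38543 exists.
Back-substitute for the Bézout coefficients:
1 = 36 − 7·5
1 = −7·293 + 57·36
1 = 57·915 − 178·293
1 = −178·2123 + 413·915
1 = 413·7284 − 1417·2123
1 = −1417·38543 + 7498·7284
So 7284·(7498) ≡ 1 (mod 38543), giving 7284⁻¹ ≡ 7498.
x ≡ 7284⁻¹·12225 ≡ 7498·12225 ≡ 7796 (mod 38543).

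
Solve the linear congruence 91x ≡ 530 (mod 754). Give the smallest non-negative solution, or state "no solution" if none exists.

no solution

gcd(91, 754):
754 = 8*91 + 26
91 = 3*26 + 13
26 = 2*13 + 0
gcd = 13, but 13 ∤ 530, so the congruence has no solution.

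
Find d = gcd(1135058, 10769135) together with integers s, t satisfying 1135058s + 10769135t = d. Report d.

1

Euclidean algorithm:
10769135 = 9·1135058 + 553613
1135058 = 2·553613 + 27832
553613 = 19·27832 + 24805
27832 = 1·24805 + 3027
24805 = 8·3027 + 589
3027 = 5·589 + 82
589 = 7·82 + 15
82 = 5·15 + 7
15 = 2·7 + 1
7 = 7·1 + 0
gcd(1135058, 10769135) = 1.
Back-substituting:
1 = 15 − 2·7
1 = −2·82 + 11·15
1 = 11·589 − 79·82
1 = −79·3027 + 406·589
1 = 406·24805 − 3327·3027
1 = −3327·27832 + 3733·24805
1 = 3733·553613 − 74254·27832
1 = −74254·1135058 + 152241·553613
1 = 152241·10769135 − 1444423·1135058
So 1 = (152241)·10769135 + (-1444423)·1135058.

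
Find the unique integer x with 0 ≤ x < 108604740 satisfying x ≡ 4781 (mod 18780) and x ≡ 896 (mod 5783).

Write x = 4781 + 18780·k. Then 18780·k ≡ 896 − 4781 ≡ 1898 (mod 5783).
Need 18780⁻¹ mod 5783. Extended Euclid on (5783, 1431):
5783 = 4·1431 + 59
1431 = 24·59 + 15
59 = 3·15 + 14
15 = 1·14 + 1
14 = 14·1 + 0
Back-substitute:
1 = 15 − 14
1 = −59 + 4·15
1 = 4·1431 − 97·59
1 = −97·5783 + 392·1431
18780⁻¹ ≡ 392 (mod 5783), so k ≡ 392·1898 ≡ 3792 (mod 5783).
x = 4781 + 18780·3792 = 71218541.

71218541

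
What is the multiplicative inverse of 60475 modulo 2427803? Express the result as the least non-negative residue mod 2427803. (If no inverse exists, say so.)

904600

Apply the Euclidean algorithm to 2427803 and 60475:
2427803 = 40·60475 + 8803
60475 = 6·8803 + 7657
8803 = 1·7657 + 1146
7657 = 6·1146 + 781
1146 = 1·781 + 365
781 = 2·365 + 51
365 = 7·51 + 8
51 = 6·8 + 3
8 = 2·3 + 2
3 = 1·2 + 1
2 = 2·1 + 0
gcd = 1, so the inverse exists. Back-substitute:
1 = 3 − 2
1 = −8 + 3·3
1 = 3·51 − 19·8
1 = −19·365 + 136·51
1 = 136·781 − 291·365
1 = −291·1146 + 427·781
1 = 427·7657 − 2853·1146
1 = −2853·8803 + 3280·7657
1 = 3280·60475 − 22533·8803
1 = −22533·2427803 + 904600·60475
So 60475·904600 ≡ 1 (mod 2427803).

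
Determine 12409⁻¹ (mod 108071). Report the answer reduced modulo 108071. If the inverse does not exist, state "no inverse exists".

90139

Apply the Euclidean algorithm to 108071 and 12409:
108071 = 8*12409 + 8799
12409 = 1*8799 + 3610
8799 = 2*3610 + 1579
3610 = 2*1579 + 452
1579 = 3*452 + 223
452 = 2*223 + 6
223 = 37*6 + 1
6 = 6*1 + 0
Since gcd(12409, 108071) = 1, back-substitute to write 1 as a combination:
1 = 223 − 37·6
1 = −37·452 + 75·223
1 = 75·1579 − 262·452
1 = −262·3610 + 599·1579
1 = 599·8799 − 1460·3610
1 = −1460·12409 + 2059·8799
1 = 2059·108071 − 17932·12409
Hence 12409⁻¹ ≡ -17932 ≡ 90139 (mod 108071).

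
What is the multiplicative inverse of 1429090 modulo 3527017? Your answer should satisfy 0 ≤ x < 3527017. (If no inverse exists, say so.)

Compute gcd(1429090, 3527017):
3527017 = 2*1429090 + 668837
1429090 = 2*668837 + 91416
668837 = 7*91416 + 28925
91416 = 3*28925 + 4641
28925 = 6*4641 + 1079
4641 = 4*1079 + 325
1079 = 3*325 + 104
325 = 3*104 + 13
104 = 8*13 + 0
gcd(1429090, 3527017) = 13 ≠ 1, so 1429090 has no multiplicative inverse modulo 3527017.

no inverse exists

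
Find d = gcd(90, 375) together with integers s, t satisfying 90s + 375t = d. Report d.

15

Repeated division:
375 = 4·90 + 15
90 = 6·15 + 0
gcd(90, 375) = 15.
Express as a combination:
15 = 375 − 4·90
So 15 = (1)·375 + (-4)·90.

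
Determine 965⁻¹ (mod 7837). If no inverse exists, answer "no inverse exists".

7569

Apply the Euclidean algorithm to 7837 and 965:
7837 = 8·965 + 117
965 = 8·117 + 29
117 = 4·29 + 1
29 = 29·1 + 0
gcd = 1, so the inverse exists. Back-substitute:
1 = 117 − 4·29
1 = −4·965 + 33·117
1 = 33·7837 − 268·965
Hence 965⁻¹ ≡ -268 ≡ 7569 (mod 7837).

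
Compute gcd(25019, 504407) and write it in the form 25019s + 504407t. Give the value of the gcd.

Repeated division:
504407 = 20×25019 + 4027
25019 = 6×4027 + 857
4027 = 4×857 + 599
857 = 1×599 + 258
599 = 2×258 + 83
258 = 3×83 + 9
83 = 9×9 + 2
9 = 4×2 + 1
2 = 2×1 + 0
gcd(25019, 504407) = 1.
Working backward:
1 = 9 − 4·2
1 = −4·83 + 37·9
1 = 37·258 − 115·83
1 = −115·599 + 267·258
1 = 267·857 − 382·599
1 = −382·4027 + 1795·857
1 = 1795·25019 − 11152·4027
1 = −11152·504407 + 224835·25019
So 1 = (-11152)·504407 + (224835)·25019.

1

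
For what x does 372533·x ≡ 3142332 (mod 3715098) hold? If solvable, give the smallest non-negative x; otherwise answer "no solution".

First find gcd(372533, 3715098):
3715098 = 9×372533 + 362301
372533 = 1×362301 + 10232
362301 = 35×10232 + 4181
10232 = 2×4181 + 1870
4181 = 2×1870 + 441
1870 = 4×441 + 106
441 = 4×106 + 17
106 = 6×17 + 4
17 = 4×4 + 1
4 = 4×1 + 0
gcd = 1, so a unique solution mod 3715098 exists.
Back-substitute for the Bézout coefficients:
1 = 17 − 4·4
1 = −4·106 + 25·17
1 = 25·441 − 104·106
1 = −104·1870 + 441·441
1 = 441·4181 − 986·1870
1 = −986·10232 + 2413·4181
1 = 2413·362301 − 85441·10232
1 = −85441·372533 + 87854·362301
1 = 87854·3715098 − 876127·372533
So 372533·(-876127) ≡ 1 (mod 3715098), giving 372533⁻¹ ≡ 2838971.
x ≡ 372533⁻¹·3142332 ≡ 2838971·3142332 ≡ 2610030 (mod 3715098).

2610030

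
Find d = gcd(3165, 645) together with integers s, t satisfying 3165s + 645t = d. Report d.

15

Euclidean algorithm:
3165 = 4×645 + 585
645 = 1×585 + 60
585 = 9×60 + 45
60 = 1×45 + 15
45 = 3×15 + 0
gcd(3165, 645) = 15.
Express as a combination:
15 = 60 − 45
15 = −585 + 10·60
15 = 10·645 − 11·585
15 = −11·3165 + 54·645
So 15 = (-11)·3165 + (54)·645.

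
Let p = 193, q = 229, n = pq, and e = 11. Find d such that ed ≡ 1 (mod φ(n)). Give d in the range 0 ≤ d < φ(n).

φ(n) = (p−1)(q−1) = 192·228 = 43776.
Need d with 11·d ≡ 1 (mod 43776). Apply the extended Euclidean algorithm:
43776 = 3979×11 + 7
11 = 1×7 + 4
7 = 1×4 + 3
4 = 1×3 + 1
3 = 3×1 + 0
Back-substitute:
1 = 4 − 3
1 = −7 + 2·4
1 = 2·11 − 3·7
1 = −3·43776 + 11939·11
So 11·11939 ≡ 1 (mod 43776), hence d = 11939.

11939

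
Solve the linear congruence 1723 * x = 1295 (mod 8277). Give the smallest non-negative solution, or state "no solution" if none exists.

7586

First find gcd(1723, 8277):
8277 = 4×1723 + 1385
1723 = 1×1385 + 338
1385 = 4×338 + 33
338 = 10×33 + 8
33 = 4×8 + 1
8 = 8×1 + 0
gcd = 1, so a unique solution mod 8277 exists.
Back-substitute for the Bézout coefficients:
1 = 33 − 4·8
1 = −4·338 + 41·33
1 = 41·1385 − 168·338
1 = −168·1723 + 209·1385
1 = 209·8277 − 1004·1723
So 1723·(-1004) ≡ 1 (mod 8277), giving 1723⁻¹ ≡ 7273.
x ≡ 1723⁻¹·1295 ≡ 7273·1295 ≡ 7586 (mod 8277).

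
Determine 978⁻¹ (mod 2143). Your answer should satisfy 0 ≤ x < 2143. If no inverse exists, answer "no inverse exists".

Apply the Euclidean algorithm to 2143 and 978:
2143 = 2·978 + 187
978 = 5·187 + 43
187 = 4·43 + 15
43 = 2·15 + 13
15 = 1·13 + 2
13 = 6·2 + 1
2 = 2·1 + 0
Since gcd(978, 2143) = 1, back-substitute to write 1 as a combination:
1 = 13 − 6·2
1 = −6·15 + 7·13
1 = 7·43 − 20·15
1 = −20·187 + 87·43
1 = 87·978 − 455·187
1 = −455·2143 + 997·978
So 978·997 ≡ 1 (mod 2143).

997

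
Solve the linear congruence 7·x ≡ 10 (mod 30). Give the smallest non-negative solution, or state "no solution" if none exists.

10

First find gcd(7, 30):
30 = 4×7 + 2
7 = 3×2 + 1
2 = 2×1 + 0
gcd = 1, so a unique solution mod 30 exists.
Back-substitute for the Bézout coefficients:
1 = 7 − 3·2
1 = −3·30 + 13·7
So 7·(13) ≡ 1 (mod 30), giving 7⁻¹ ≡ 13.
x ≡ 7⁻¹·10 ≡ 13·10 ≡ 10 (mod 30).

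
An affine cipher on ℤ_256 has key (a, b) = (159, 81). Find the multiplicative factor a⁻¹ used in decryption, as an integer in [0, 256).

Run Euclid on (256, 159):
256 = 1*159 + 97
159 = 1*97 + 62
97 = 1*62 + 35
62 = 1*35 + 27
35 = 1*27 + 8
27 = 3*8 + 3
8 = 2*3 + 2
3 = 1*2 + 1
2 = 2*1 + 0
gcd = 1, so the inverse exists. Back-substitute:
1 = 3 − 2
1 = −8 + 3·3
1 = 3·27 − 10·8
1 = −10·35 + 13·27
1 = 13·62 − 23·35
1 = −23·97 + 36·62
1 = 36·159 − 59·97
1 = −59·256 + 95·159
So 159·95 ≡ 1 (mod 256).

95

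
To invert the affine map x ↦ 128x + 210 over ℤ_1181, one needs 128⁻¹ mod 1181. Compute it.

692

gcd(1181, 128) by repeated division:
1181 = 9·128 + 29
128 = 4·29 + 12
29 = 2·12 + 5
12 = 2·5 + 2
5 = 2·2 + 1
2 = 2·1 + 0
The gcd is 1. Working backward:
1 = 5 − 2·2
1 = −2·12 + 5·5
1 = 5·29 − 12·12
1 = −12·128 + 53·29
1 = 53·1181 − 489·128
So 128·(-489) ≡ 1 (mod 1181), and -489 ≡ 692 (mod 1181).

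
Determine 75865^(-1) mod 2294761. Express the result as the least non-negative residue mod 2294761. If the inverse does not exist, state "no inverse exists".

1559403

Apply the Euclidean algorithm to 2294761 and 75865:
2294761 = 30×75865 + 18811
75865 = 4×18811 + 621
18811 = 30×621 + 181
621 = 3×181 + 78
181 = 2×78 + 25
78 = 3×25 + 3
25 = 8×3 + 1
3 = 3×1 + 0
The gcd is 1. Working backward:
1 = 25 − 8·3
1 = −8·78 + 25·25
1 = 25·181 − 58·78
1 = −58·621 + 199·181
1 = 199·18811 − 6028·621
1 = −6028·75865 + 24311·18811
1 = 24311·2294761 − 735358·75865
Hence 75865⁻¹ ≡ -735358 ≡ 1559403 (mod 2294761).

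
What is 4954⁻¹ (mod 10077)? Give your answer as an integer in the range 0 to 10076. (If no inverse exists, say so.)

Apply the Euclidean algorithm to 10077 and 4954:
10077 = 2×4954 + 169
4954 = 29×169 + 53
169 = 3×53 + 10
53 = 5×10 + 3
10 = 3×3 + 1
3 = 3×1 + 0
gcd = 1, so the inverse exists. Back-substitute:
1 = 10 − 3·3
1 = −3·53 + 16·10
1 = 16·169 − 51·53
1 = −51·4954 + 1495·169
1 = 1495·10077 − 3041·4954
Thus 4954·(-3041) ≡ 1 (mod 10077); reducing, -3041 mod 10077 = 7036.

7036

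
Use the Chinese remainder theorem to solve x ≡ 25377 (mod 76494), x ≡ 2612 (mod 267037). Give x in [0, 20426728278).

Write x = 25377 + 76494·k. Then 76494·k ≡ 2612 − 25377 ≡ 244272 (mod 267037).
Need 76494⁻¹ mod 267037. Extended Euclid on (267037, 76494):
267037 = 3·76494 + 37555
76494 = 2·37555 + 1384
37555 = 27·1384 + 187
1384 = 7·187 + 75
187 = 2·75 + 37
75 = 2·37 + 1
37 = 37·1 + 0
Back-substitute:
1 = 75 − 2·37
1 = −2·187 + 5·75
1 = 5·1384 − 37·187
1 = −37·37555 + 1004·1384
1 = 1004·76494 − 2045·37555
1 = −2045·267037 + 7139·76494
76494⁻¹ ≡ 7139 (mod 267037), so k ≡ 7139·244272 ≡ 106198 (mod 267037).
x = 25377 + 76494·106198 = 8123535189.

8123535189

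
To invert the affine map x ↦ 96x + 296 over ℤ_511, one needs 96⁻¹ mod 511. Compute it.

Extended Euclidean algorithm:
511 = 5×96 + 31
96 = 3×31 + 3
31 = 10×3 + 1
3 = 3×1 + 0
gcd = 1, so the inverse exists. Back-substitute:
1 = 31 − 10·3
1 = −10·96 + 31·31
1 = 31·511 − 165·96
So 96·(-165) ≡ 1 (mod 511), and -165 ≡ 346 (mod 511).

346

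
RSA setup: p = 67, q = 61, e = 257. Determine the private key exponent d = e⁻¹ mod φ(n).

φ(n) = (p−1)(q−1) = 66·60 = 3960.
Need d with 257·d ≡ 1 (mod 3960). Apply the extended Euclidean algorithm:
3960 = 15×257 + 105
257 = 2×105 + 47
105 = 2×47 + 11
47 = 4×11 + 3
11 = 3×3 + 2
3 = 1×2 + 1
2 = 2×1 + 0
Back-substitute:
1 = 3 − 2
1 = −11 + 4·3
1 = 4·47 − 17·11
1 = −17·105 + 38·47
1 = 38·257 − 93·105
1 = −93·3960 + 1433·257
So 257·1433 ≡ 1 (mod 3960), hence d = 1433.

1433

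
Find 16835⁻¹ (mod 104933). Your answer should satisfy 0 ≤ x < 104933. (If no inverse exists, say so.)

Run Euclid on (104933, 16835):
104933 = 6×16835 + 3923
16835 = 4×3923 + 1143
3923 = 3×1143 + 494
1143 = 2×494 + 155
494 = 3×155 + 29
155 = 5×29 + 10
29 = 2×10 + 9
10 = 1×9 + 1
9 = 9×1 + 0
The gcd is 1. Working backward:
1 = 10 − 9
1 = −29 + 3·10
1 = 3·155 − 16·29
1 = −16·494 + 51·155
1 = 51·1143 − 118·494
1 = −118·3923 + 405·1143
1 = 405·16835 − 1738·3923
1 = −1738·104933 + 10833·16835
So 16835·10833 ≡ 1 (mod 104933).

10833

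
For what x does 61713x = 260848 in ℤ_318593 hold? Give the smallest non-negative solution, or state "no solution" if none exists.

First find gcd(61713, 318593):
318593 = 5*61713 + 10028
61713 = 6*10028 + 1545
10028 = 6*1545 + 758
1545 = 2*758 + 29
758 = 26*29 + 4
29 = 7*4 + 1
4 = 4*1 + 0
gcd = 1, so a unique solution mod 318593 exists.
Back-substitute for the Bézout coefficients:
1 = 29 − 7·4
1 = −7·758 + 183·29
1 = 183·1545 − 373·758
1 = −373·10028 + 2421·1545
1 = 2421·61713 − 14899·10028
1 = −14899·318593 + 76916·61713
So 61713·(76916) ≡ 1 (mod 318593), giving 61713⁻¹ ≡ 76916.
x ≡ 61713⁻¹·260848 ≡ 76916·260848 ≡ 309186 (mod 318593).

309186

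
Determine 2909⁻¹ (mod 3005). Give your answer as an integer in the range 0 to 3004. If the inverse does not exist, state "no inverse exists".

Apply the Euclidean algorithm to 3005 and 2909:
3005 = 1×2909 + 96
2909 = 30×96 + 29
96 = 3×29 + 9
29 = 3×9 + 2
9 = 4×2 + 1
2 = 2×1 + 0
gcd = 1, so the inverse exists. Back-substitute:
1 = 9 − 4·2
1 = −4·29 + 13·9
1 = 13·96 − 43·29
1 = −43·2909 + 1303·96
1 = 1303·3005 − 1346·2909
Hence 2909⁻¹ ≡ -1346 ≡ 1659 (mod 3005).

1659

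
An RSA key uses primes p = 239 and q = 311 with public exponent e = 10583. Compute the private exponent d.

56867

φ(n) = (p−1)(q−1) = 238·310 = 73780.
Need d with 10583·d ≡ 1 (mod 73780). Apply the extended Euclidean algorithm:
73780 = 6*10583 + 10282
10583 = 1*10282 + 301
10282 = 34*301 + 48
301 = 6*48 + 13
48 = 3*13 + 9
13 = 1*9 + 4
9 = 2*4 + 1
4 = 4*1 + 0
Back-substitute:
1 = 9 − 2·4
1 = −2·13 + 3·9
1 = 3·48 − 11·13
1 = −11·301 + 69·48
1 = 69·10282 − 2357·301
1 = −2357·10583 + 2426·10282
1 = 2426·73780 − 16913·10583
So 10583·(-16913) ≡ 1 (mod 73780), hence d ≡ -16913 ≡ 56867 (mod 73780).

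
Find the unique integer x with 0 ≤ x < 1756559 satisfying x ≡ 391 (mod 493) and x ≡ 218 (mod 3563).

491912

Write x = 391 + 493·k. Then 493·k ≡ 218 − 391 ≡ 3390 (mod 3563).
Need 493⁻¹ mod 3563. Extended Euclid on (3563, 493):
3563 = 7×493 + 112
493 = 4×112 + 45
112 = 2×45 + 22
45 = 2×22 + 1
22 = 22×1 + 0
Back-substitute:
1 = 45 − 2·22
1 = −2·112 + 5·45
1 = 5·493 − 22·112
1 = −22·3563 + 159·493
493⁻¹ ≡ 159 (mod 3563), so k ≡ 159·3390 ≡ 997 (mod 3563).
x = 391 + 493·997 = 491912.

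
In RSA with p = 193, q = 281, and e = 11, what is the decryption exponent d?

34211

φ(n) = (p−1)(q−1) = 192·280 = 53760.
Need d with 11·d ≡ 1 (mod 53760). Apply the extended Euclidean algorithm:
53760 = 4887×11 + 3
11 = 3×3 + 2
3 = 1×2 + 1
2 = 2×1 + 0
Back-substitute:
1 = 3 − 2
1 = −11 + 4·3
1 = 4·53760 − 19549·11
So 11·(-19549) ≡ 1 (mod 53760), hence d ≡ -19549 ≡ 34211 (mod 53760).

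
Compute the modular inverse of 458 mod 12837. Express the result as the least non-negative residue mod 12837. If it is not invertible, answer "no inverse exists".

8885

Apply the Euclidean algorithm to 12837 and 458:
12837 = 28×458 + 13
458 = 35×13 + 3
13 = 4×3 + 1
3 = 3×1 + 0
Since gcd(458, 12837) = 1, back-substitute to write 1 as a combination:
1 = 13 − 4·3
1 = −4·458 + 141·13
1 = 141·12837 − 3952·458
Hence 458⁻¹ ≡ -3952 ≡ 8885 (mod 12837).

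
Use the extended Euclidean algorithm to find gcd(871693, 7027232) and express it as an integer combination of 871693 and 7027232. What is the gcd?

Apply Euclid's algorithm to 7027232 and 871693:
7027232 = 8*871693 + 53688
871693 = 16*53688 + 12685
53688 = 4*12685 + 2948
12685 = 4*2948 + 893
2948 = 3*893 + 269
893 = 3*269 + 86
269 = 3*86 + 11
86 = 7*11 + 9
11 = 1*9 + 2
9 = 4*2 + 1
2 = 2*1 + 0
gcd(871693, 7027232) = 1.
Back-substituting:
1 = 9 − 4·2
1 = −4·11 + 5·9
1 = 5·86 − 39·11
1 = −39·269 + 122·86
1 = 122·893 − 405·269
1 = −405·2948 + 1337·893
1 = 1337·12685 − 5753·2948
1 = −5753·53688 + 24349·12685
1 = 24349·871693 − 395337·53688
1 = −395337·7027232 + 3187045·871693
So 1 = (-395337)·7027232 + (3187045)·871693.

1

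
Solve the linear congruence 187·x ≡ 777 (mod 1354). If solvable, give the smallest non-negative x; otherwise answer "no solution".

First find gcd(187, 1354):
1354 = 7×187 + 45
187 = 4×45 + 7
45 = 6×7 + 3
7 = 2×3 + 1
3 = 3×1 + 0
gcd = 1, so a unique solution mod 1354 exists.
Back-substitute for the Bézout coefficients:
1 = 7 − 2·3
1 = −2·45 + 13·7
1 = 13·187 − 54·45
1 = −54·1354 + 391·187
So 187·(391) ≡ 1 (mod 1354), giving 187⁻¹ ≡ 391.
x ≡ 187⁻¹·777 ≡ 391·777 ≡ 511 (mod 1354).

511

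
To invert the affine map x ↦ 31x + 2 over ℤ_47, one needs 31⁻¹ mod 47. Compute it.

Extended Euclidean algorithm:
47 = 1*31 + 16
31 = 1*16 + 15
16 = 1*15 + 1
15 = 15*1 + 0
The gcd is 1. Working backward:
1 = 16 − 15
1 = −31 + 2·16
1 = 2·47 − 3·31
So 31·(-3) ≡ 1 (mod 47), and -3 ≡ 44 (mod 47).

44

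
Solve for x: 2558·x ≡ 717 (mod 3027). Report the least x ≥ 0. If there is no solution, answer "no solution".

First find gcd(2558, 3027):
3027 = 1×2558 + 469
2558 = 5×469 + 213
469 = 2×213 + 43
213 = 4×43 + 41
43 = 1×41 + 2
41 = 20×2 + 1
2 = 2×1 + 0
gcd = 1, so a unique solution mod 3027 exists.
Back-substitute for the Bézout coefficients:
1 = 41 − 20·2
1 = −20·43 + 21·41
1 = 21·213 − 104·43
1 = −104·469 + 229·213
1 = 229·2558 − 1249·469
1 = −1249·3027 + 1478·2558
So 2558·(1478) ≡ 1 (mod 3027), giving 2558⁻¹ ≡ 1478.
x ≡ 2558⁻¹·717 ≡ 1478·717 ≡ 276 (mod 3027).

276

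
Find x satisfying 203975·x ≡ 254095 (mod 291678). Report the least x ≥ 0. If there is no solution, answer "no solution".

First find gcd(203975, 291678):
291678 = 1×203975 + 87703
203975 = 2×87703 + 28569
87703 = 3×28569 + 1996
28569 = 14×1996 + 625
1996 = 3×625 + 121
625 = 5×121 + 20
121 = 6×20 + 1
20 = 20×1 + 0
gcd = 1, so a unique solution mod 291678 exists.
Back-substitute for the Bézout coefficients:
1 = 121 − 6·20
1 = −6·625 + 31·121
1 = 31·1996 − 99·625
1 = −99·28569 + 1417·1996
1 = 1417·87703 − 4350·28569
1 = −4350·203975 + 10117·87703
1 = 10117·291678 − 14467·203975
So 203975·(-14467) ≡ 1 (mod 291678), giving 203975⁻¹ ≡ 277211.
x ≡ 203975⁻¹·254095 ≡ 277211·254095 ≡ 25469 (mod 291678).

25469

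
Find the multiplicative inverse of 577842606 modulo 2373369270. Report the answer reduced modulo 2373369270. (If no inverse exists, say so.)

no inverse exists

Compute gcd(577842606, 2373369270):
2373369270 = 4*577842606 + 61998846
577842606 = 9*61998846 + 19852992
61998846 = 3*19852992 + 2439870
19852992 = 8*2439870 + 334032
2439870 = 7*334032 + 101646
334032 = 3*101646 + 29094
101646 = 3*29094 + 14364
29094 = 2*14364 + 366
14364 = 39*366 + 90
366 = 4*90 + 6
90 = 15*6 + 0
The gcd is 6, not 1, hence no inverse exists.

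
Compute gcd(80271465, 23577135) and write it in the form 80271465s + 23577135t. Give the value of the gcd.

15

Apply Euclid's algorithm to 80271465 and 23577135:
80271465 = 3*23577135 + 9540060
23577135 = 2*9540060 + 4497015
9540060 = 2*4497015 + 546030
4497015 = 8*546030 + 128775
546030 = 4*128775 + 30930
128775 = 4*30930 + 5055
30930 = 6*5055 + 600
5055 = 8*600 + 255
600 = 2*255 + 90
255 = 2*90 + 75
90 = 1*75 + 15
75 = 5*15 + 0
gcd(80271465, 23577135) = 15.
Working backward:
15 = 90 − 75
15 = −255 + 3·90
15 = 3·600 − 7·255
15 = −7·5055 + 59·600
15 = 59·30930 − 361·5055
15 = −361·128775 + 1503·30930
15 = 1503·546030 − 6373·128775
15 = −6373·4497015 + 52487·546030
15 = 52487·9540060 − 111347·4497015
15 = −111347·23577135 + 275181·9540060
15 = 275181·80271465 − 936890·23577135
So 15 = (275181)·80271465 + (-936890)·23577135.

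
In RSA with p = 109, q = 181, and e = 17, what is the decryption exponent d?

φ(n) = (p−1)(q−1) = 108·180 = 19440.
Need d with 17·d ≡ 1 (mod 19440). Apply the extended Euclidean algorithm:
19440 = 1143·17 + 9
17 = 1·9 + 8
9 = 1·8 + 1
8 = 8·1 + 0
Back-substitute:
1 = 9 − 8
1 = −17 + 2·9
1 = 2·19440 − 2287·17
So 17·(-2287) ≡ 1 (mod 19440), hence d ≡ -2287 ≡ 17153 (mod 19440).

17153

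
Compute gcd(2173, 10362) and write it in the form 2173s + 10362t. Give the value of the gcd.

1

Repeated division:
10362 = 4·2173 + 1670
2173 = 1·1670 + 503
1670 = 3·503 + 161
503 = 3·161 + 20
161 = 8·20 + 1
20 = 20·1 + 0
gcd(2173, 10362) = 1.
Working backward:
1 = 161 − 8·20
1 = −8·503 + 25·161
1 = 25·1670 − 83·503
1 = −83·2173 + 108·1670
1 = 108·10362 − 515·2173
So 1 = (108)·10362 + (-515)·2173.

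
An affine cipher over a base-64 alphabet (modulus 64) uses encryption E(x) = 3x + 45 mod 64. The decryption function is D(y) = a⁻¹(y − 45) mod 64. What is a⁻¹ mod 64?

43

Apply the Euclidean algorithm to 64 and 3:
64 = 21·3 + 1
3 = 3·1 + 0
The gcd is 1. Working backward:
1 = 64 − 21·3
So 3·(-21) ≡ 1 (mod 64), and -21 ≡ 43 (mod 64).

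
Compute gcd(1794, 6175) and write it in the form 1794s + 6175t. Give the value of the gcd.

13

Apply Euclid's algorithm to 6175 and 1794:
6175 = 3·1794 + 793
1794 = 2·793 + 208
793 = 3·208 + 169
208 = 1·169 + 39
169 = 4·39 + 13
39 = 3·13 + 0
gcd(1794, 6175) = 13.
Working backward:
13 = 169 − 4·39
13 = −4·208 + 5·169
13 = 5·793 − 19·208
13 = −19·1794 + 43·793
13 = 43·6175 − 148·1794
So 13 = (43)·6175 + (-148)·1794.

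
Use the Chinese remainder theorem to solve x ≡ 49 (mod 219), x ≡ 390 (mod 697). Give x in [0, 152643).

143275

Write x = 49 + 219·k. Then 219·k ≡ 390 − 49 ≡ 341 (mod 697).
Need 219⁻¹ mod 697. Extended Euclid on (697, 219):
697 = 3·219 + 40
219 = 5·40 + 19
40 = 2·19 + 2
19 = 9·2 + 1
2 = 2·1 + 0
Back-substitute:
1 = 19 − 9·2
1 = −9·40 + 19·19
1 = 19·219 − 104·40
1 = −104·697 + 331·219
219⁻¹ ≡ 331 (mod 697), so k ≡ 331·341 ≡ 654 (mod 697).
x = 49 + 219·654 = 143275.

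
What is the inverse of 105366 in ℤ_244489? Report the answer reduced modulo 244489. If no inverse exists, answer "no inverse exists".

50271

Apply the Euclidean algorithm to 244489 and 105366:
244489 = 2×105366 + 33757
105366 = 3×33757 + 4095
33757 = 8×4095 + 997
4095 = 4×997 + 107
997 = 9×107 + 34
107 = 3×34 + 5
34 = 6×5 + 4
5 = 1×4 + 1
4 = 4×1 + 0
gcd = 1, so the inverse exists. Back-substitute:
1 = 5 − 4
1 = −34 + 7·5
1 = 7·107 − 22·34
1 = −22·997 + 205·107
1 = 205·4095 − 842·997
1 = −842·33757 + 6941·4095
1 = 6941·105366 − 21665·33757
1 = −21665·244489 + 50271·105366
So 105366·50271 ≡ 1 (mod 244489).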